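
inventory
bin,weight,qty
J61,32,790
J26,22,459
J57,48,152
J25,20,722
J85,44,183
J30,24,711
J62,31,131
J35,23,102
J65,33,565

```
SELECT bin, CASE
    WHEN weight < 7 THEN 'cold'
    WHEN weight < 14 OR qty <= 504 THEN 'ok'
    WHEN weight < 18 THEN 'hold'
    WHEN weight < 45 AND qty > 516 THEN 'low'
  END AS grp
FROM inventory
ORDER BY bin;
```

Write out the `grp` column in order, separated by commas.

low, ok, low, ok, ok, low, ok, low, ok

bin=J25: weight < 45 AND qty > 516 → low
bin=J26: weight < 14 OR qty <= 504 → ok
bin=J30: weight < 45 AND qty > 516 → low
bin=J35: weight < 14 OR qty <= 504 → ok
bin=J57: weight < 14 OR qty <= 504 → ok
bin=J61: weight < 45 AND qty > 516 → low
bin=J62: weight < 14 OR qty <= 504 → ok
bin=J65: weight < 45 AND qty > 516 → low
bin=J85: weight < 14 OR qty <= 504 → ok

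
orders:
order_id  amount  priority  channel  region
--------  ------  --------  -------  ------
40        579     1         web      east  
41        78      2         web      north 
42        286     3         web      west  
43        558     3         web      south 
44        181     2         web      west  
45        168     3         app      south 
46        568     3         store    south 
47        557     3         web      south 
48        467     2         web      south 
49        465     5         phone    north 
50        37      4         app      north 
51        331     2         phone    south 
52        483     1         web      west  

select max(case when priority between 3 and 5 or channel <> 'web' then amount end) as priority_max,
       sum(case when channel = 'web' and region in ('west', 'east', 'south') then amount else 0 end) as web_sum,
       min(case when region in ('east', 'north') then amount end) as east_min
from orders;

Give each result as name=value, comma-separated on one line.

[priority_max: priority between 3 and 5 or channel <> 'web']
order_id=40: ✗
order_id=41: ✗
order_id=42: ✓ → 286
order_id=43: ✓ → 558
order_id=44: ✗
order_id=45: ✓ → 168
order_id=46: ✓ → 568
order_id=47: ✓ → 557
order_id=48: ✗
order_id=49: ✓ → 465
order_id=50: ✓ → 37
order_id=51: ✓ → 331
order_id=52: ✗
priority_max = MAX(286, 558, 168, 568, 557, 465, 37, 331) = 568
—
[web_sum: channel = 'web' and region in ('west', 'east', 'south')]
order_id=40: ✓ → 579
order_id=41: ✗
order_id=42: ✓ → 286
order_id=43: ✓ → 558
order_id=44: ✓ → 181
order_id=45: ✗
order_id=46: ✗
order_id=47: ✓ → 557
order_id=48: ✓ → 467
order_id=49: ✗
order_id=50: ✗
order_id=51: ✗
order_id=52: ✓ → 483
web_sum = 579 + 286 + 558 + 181 + 557 + 467 + 483 = 3111
—
[east_min: region in ('east', 'north')]
order_id=40: ✓ → 579
order_id=41: ✓ → 78
order_id=42: ✗
order_id=43: ✗
order_id=44: ✗
order_id=45: ✗
order_id=46: ✗
order_id=47: ✗
order_id=48: ✗
order_id=49: ✓ → 465
order_id=50: ✓ → 37
order_id=51: ✗
order_id=52: ✗
east_min = MIN(579, 78, 465, 37) = 37

priority_max=568, web_sum=3111, east_min=37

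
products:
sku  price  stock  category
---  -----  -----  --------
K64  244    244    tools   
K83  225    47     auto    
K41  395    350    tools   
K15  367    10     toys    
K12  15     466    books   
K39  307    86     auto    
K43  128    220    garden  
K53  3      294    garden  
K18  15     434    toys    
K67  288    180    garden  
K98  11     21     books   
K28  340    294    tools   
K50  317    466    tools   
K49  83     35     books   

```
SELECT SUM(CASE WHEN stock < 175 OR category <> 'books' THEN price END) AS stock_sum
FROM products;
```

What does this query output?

sku=K64: ✓ → 244
sku=K83: ✓ → 225
sku=K41: ✓ → 395
sku=K15: ✓ → 367
sku=K12: ✗
sku=K39: ✓ → 307
sku=K43: ✓ → 128
sku=K53: ✓ → 3
sku=K18: ✓ → 15
sku=K67: ✓ → 288
sku=K98: ✓ → 11
sku=K28: ✓ → 340
sku=K50: ✓ → 317
sku=K49: ✓ → 83
stock_sum = 244 + 225 + 395 + 367 + 307 + 128 + 3 + 15 + 288 + 11 + 340 + 317 + 83 = 2723

2723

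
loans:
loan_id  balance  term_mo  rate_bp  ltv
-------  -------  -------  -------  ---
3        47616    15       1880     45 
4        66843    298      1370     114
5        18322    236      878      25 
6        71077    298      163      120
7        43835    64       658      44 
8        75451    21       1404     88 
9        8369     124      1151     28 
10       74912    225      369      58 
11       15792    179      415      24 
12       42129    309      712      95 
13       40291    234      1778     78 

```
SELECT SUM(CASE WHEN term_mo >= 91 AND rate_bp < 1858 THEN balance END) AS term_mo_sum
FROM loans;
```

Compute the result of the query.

337735

loan_id=3: ✗
loan_id=4: ✓ → 66843
loan_id=5: ✓ → 18322
loan_id=6: ✓ → 71077
loan_id=7: ✗
loan_id=8: ✗
loan_id=9: ✓ → 8369
loan_id=10: ✓ → 74912
loan_id=11: ✓ → 15792
loan_id=12: ✓ → 42129
loan_id=13: ✓ → 40291
term_mo_sum = 66843 + 18322 + 71077 + 8369 + 74912 + 15792 + 42129 + 40291 = 337735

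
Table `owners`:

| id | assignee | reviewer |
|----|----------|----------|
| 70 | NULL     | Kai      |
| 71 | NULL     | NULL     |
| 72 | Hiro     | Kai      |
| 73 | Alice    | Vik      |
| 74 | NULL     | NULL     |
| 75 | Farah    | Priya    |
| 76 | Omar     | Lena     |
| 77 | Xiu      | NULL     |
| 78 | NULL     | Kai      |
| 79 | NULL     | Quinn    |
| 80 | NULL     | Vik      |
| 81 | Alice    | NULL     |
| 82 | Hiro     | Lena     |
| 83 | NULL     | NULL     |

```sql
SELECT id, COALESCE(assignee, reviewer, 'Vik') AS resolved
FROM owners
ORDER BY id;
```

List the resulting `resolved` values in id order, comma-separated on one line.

id=70: assignee=NULL, reviewer=Kai → Kai
id=71: assignee=NULL, reviewer=NULL, → literal Vik → Vik
id=72: assignee=Hiro → Hiro
id=73: assignee=Alice → Alice
id=74: assignee=NULL, reviewer=NULL, → literal Vik → Vik
id=75: assignee=Farah → Farah
id=76: assignee=Omar → Omar
id=77: assignee=Xiu → Xiu
id=78: assignee=NULL, reviewer=Kai → Kai
id=79: assignee=NULL, reviewer=Quinn → Quinn
id=80: assignee=NULL, reviewer=Vik → Vik
id=81: assignee=Alice → Alice
id=82: assignee=Hiro → Hiro
id=83: assignee=NULL, reviewer=NULL, → literal Vik → Vik

Kai, Vik, Hiro, Alice, Vik, Farah, Omar, Xiu, Kai, Quinn, Vik, Alice, Hiro, Vik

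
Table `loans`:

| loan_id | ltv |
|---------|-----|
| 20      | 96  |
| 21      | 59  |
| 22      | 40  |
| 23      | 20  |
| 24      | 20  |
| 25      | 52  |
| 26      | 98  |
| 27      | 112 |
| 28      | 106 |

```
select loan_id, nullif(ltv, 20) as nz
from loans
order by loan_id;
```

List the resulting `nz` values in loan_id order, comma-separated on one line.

loan_id=20: ltv=96 vs 20: differ → 96
loan_id=21: ltv=59 vs 20: differ → 59
loan_id=22: ltv=40 vs 20: differ → 40
loan_id=23: ltv=20 vs 20: equal → NULL
loan_id=24: ltv=20 vs 20: equal → NULL
loan_id=25: ltv=52 vs 20: differ → 52
loan_id=26: ltv=98 vs 20: differ → 98
loan_id=27: ltv=112 vs 20: differ → 112
loan_id=28: ltv=106 vs 20: differ → 106

96, 59, 40, NULL, NULL, 52, 98, 112, 106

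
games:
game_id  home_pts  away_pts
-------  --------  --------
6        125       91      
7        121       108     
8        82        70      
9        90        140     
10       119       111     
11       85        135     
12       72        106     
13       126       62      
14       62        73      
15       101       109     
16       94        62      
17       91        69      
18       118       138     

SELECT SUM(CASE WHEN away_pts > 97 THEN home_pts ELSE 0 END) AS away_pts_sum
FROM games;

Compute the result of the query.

706

game_id=6: ✗
game_id=7: ✓ → 121
game_id=8: ✗
game_id=9: ✓ → 90
game_id=10: ✓ → 119
game_id=11: ✓ → 85
game_id=12: ✓ → 72
game_id=13: ✗
game_id=14: ✗
game_id=15: ✓ → 101
game_id=16: ✗
game_id=17: ✗
game_id=18: ✓ → 118
away_pts_sum = 121 + 90 + 119 + 85 + 72 + 101 + 118 = 706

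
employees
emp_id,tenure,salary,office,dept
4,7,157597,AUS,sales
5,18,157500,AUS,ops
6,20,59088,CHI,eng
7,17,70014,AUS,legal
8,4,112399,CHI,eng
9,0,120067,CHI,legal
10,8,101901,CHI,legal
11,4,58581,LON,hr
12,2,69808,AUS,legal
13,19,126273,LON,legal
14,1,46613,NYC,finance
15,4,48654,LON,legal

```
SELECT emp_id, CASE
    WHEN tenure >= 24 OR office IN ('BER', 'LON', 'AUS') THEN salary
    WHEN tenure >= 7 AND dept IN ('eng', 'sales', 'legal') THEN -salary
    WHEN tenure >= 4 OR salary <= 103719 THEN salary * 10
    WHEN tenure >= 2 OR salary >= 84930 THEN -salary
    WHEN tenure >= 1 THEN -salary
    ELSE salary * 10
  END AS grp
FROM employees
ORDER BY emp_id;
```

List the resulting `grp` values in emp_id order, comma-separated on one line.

emp_id=4: tenure >= 24 OR office IN ('BER', 'LON', 'AUS') → 157597
emp_id=5: tenure >= 24 OR office IN ('BER', 'LON', 'AUS') → 157500
emp_id=6: tenure >= 7 AND dept IN ('eng', 'sales', 'legal') → -59088
emp_id=7: tenure >= 24 OR office IN ('BER', 'LON', 'AUS') → 70014
emp_id=8: tenure >= 4 OR salary <= 103719 → 1123990
emp_id=9: tenure >= 2 OR salary >= 84930 → -120067
emp_id=10: tenure >= 7 AND dept IN ('eng', 'sales', 'legal') → -101901
emp_id=11: tenure >= 24 OR office IN ('BER', 'LON', 'AUS') → 58581
emp_id=12: tenure >= 24 OR office IN ('BER', 'LON', 'AUS') → 69808
emp_id=13: tenure >= 24 OR office IN ('BER', 'LON', 'AUS') → 126273
emp_id=14: tenure >= 4 OR salary <= 103719 → 466130
emp_id=15: tenure >= 24 OR office IN ('BER', 'LON', 'AUS') → 48654

157597, 157500, -59088, 70014, 1123990, -120067, -101901, 58581, 69808, 126273, 466130, 48654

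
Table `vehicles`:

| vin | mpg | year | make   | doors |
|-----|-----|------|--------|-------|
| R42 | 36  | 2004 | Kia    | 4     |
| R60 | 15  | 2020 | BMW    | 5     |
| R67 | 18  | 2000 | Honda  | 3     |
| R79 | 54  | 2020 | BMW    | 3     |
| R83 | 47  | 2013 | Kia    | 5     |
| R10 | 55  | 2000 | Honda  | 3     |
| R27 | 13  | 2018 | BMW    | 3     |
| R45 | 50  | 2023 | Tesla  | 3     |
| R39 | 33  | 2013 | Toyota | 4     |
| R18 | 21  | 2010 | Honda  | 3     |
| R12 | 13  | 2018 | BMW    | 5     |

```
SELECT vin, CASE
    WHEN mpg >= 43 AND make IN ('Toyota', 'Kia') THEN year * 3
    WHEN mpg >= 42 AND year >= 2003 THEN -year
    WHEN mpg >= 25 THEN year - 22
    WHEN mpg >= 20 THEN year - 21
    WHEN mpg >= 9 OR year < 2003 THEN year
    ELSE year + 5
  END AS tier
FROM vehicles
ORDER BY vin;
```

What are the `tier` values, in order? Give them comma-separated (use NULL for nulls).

vin=R10: mpg >= 25 → 1978
vin=R12: mpg >= 9 OR year < 2003 → 2018
vin=R18: mpg >= 20 → 1989
vin=R27: mpg >= 9 OR year < 2003 → 2018
vin=R39: mpg >= 25 → 1991
vin=R42: mpg >= 25 → 1982
vin=R45: mpg >= 42 AND year >= 2003 → -2023
vin=R60: mpg >= 9 OR year < 2003 → 2020
vin=R67: mpg >= 9 OR year < 2003 → 2000
vin=R79: mpg >= 42 AND year >= 2003 → -2020
vin=R83: mpg >= 43 AND make IN ('Toyota', 'Kia') → 6039

1978, 2018, 1989, 2018, 1991, 1982, -2023, 2020, 2000, -2020, 6039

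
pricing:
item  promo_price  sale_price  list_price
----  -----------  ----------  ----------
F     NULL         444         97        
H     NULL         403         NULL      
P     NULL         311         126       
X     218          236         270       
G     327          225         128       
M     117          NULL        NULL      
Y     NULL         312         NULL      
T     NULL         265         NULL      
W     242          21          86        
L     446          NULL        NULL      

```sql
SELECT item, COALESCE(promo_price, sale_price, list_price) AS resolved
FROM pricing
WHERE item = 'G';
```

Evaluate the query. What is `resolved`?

327

item = G: promo_price=327, sale_price=225, list_price=128.
promo_price=327 → 327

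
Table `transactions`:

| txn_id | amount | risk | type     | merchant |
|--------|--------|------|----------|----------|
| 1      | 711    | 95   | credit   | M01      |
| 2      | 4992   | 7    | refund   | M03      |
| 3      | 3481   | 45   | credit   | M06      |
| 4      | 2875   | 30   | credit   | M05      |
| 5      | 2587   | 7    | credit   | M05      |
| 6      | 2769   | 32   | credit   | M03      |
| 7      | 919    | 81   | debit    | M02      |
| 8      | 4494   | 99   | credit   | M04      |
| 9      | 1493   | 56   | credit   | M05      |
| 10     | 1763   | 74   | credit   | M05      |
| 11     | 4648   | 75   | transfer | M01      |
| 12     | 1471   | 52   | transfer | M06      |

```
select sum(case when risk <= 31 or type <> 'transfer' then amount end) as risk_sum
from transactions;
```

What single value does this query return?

txn_id=1: ✓ → 711
txn_id=2: ✓ → 4992
txn_id=3: ✓ → 3481
txn_id=4: ✓ → 2875
txn_id=5: ✓ → 2587
txn_id=6: ✓ → 2769
txn_id=7: ✓ → 919
txn_id=8: ✓ → 4494
txn_id=9: ✓ → 1493
txn_id=10: ✓ → 1763
txn_id=11: ✗
txn_id=12: ✗
risk_sum = 711 + 4992 + 3481 + 2875 + 2587 + 2769 + 919 + 4494 + 1493 + 1763 = 26084

26084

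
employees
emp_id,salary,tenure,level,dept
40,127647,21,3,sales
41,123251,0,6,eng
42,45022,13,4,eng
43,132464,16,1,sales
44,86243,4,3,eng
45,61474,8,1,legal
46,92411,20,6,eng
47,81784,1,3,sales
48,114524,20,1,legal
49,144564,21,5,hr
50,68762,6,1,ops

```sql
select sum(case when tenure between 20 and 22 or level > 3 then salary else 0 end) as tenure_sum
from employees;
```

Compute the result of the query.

emp_id=40: ✓ → 127647
emp_id=41: ✓ → 123251
emp_id=42: ✓ → 45022
emp_id=43: ✗
emp_id=44: ✗
emp_id=45: ✗
emp_id=46: ✓ → 92411
emp_id=47: ✗
emp_id=48: ✓ → 114524
emp_id=49: ✓ → 144564
emp_id=50: ✗
tenure_sum = 127647 + 123251 + 45022 + 92411 + 114524 + 144564 = 647419

647419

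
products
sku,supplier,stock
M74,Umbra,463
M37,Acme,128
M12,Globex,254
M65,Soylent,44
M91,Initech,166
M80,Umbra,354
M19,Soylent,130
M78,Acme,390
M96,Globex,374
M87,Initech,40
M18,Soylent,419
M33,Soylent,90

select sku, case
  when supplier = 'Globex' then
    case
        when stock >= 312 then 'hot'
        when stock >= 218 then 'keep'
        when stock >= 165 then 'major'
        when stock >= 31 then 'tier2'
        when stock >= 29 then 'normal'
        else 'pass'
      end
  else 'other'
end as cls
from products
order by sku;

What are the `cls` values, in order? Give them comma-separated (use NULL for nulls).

sku=M12: supplier='Globex' → inner[stock >= 218] → keep
sku=M18: supplier='Soylent' → outer ELSE → other
sku=M19: supplier='Soylent' → outer ELSE → other
sku=M33: supplier='Soylent' → outer ELSE → other
sku=M37: supplier='Acme' → outer ELSE → other
sku=M65: supplier='Soylent' → outer ELSE → other
sku=M74: supplier='Umbra' → outer ELSE → other
sku=M78: supplier='Acme' → outer ELSE → other
sku=M80: supplier='Umbra' → outer ELSE → other
sku=M87: supplier='Initech' → outer ELSE → other
sku=M91: supplier='Initech' → outer ELSE → other
sku=M96: supplier='Globex' → inner[stock >= 312] → hot

keep, other, other, other, other, other, other, other, other, other, other, hot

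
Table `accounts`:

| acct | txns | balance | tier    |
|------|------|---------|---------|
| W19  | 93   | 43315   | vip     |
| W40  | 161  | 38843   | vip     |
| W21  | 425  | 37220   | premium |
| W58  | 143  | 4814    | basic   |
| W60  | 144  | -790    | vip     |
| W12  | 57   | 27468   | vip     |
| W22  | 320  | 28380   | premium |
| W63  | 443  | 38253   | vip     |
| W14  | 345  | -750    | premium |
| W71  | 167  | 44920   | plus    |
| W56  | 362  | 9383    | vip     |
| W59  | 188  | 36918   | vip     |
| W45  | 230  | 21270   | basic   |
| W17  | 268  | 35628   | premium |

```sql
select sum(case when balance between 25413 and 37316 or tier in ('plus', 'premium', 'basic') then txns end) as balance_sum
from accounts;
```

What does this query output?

2143

acct=W19: ✗
acct=W40: ✗
acct=W21: ✓ → 425
acct=W58: ✓ → 143
acct=W60: ✗
acct=W12: ✓ → 57
acct=W22: ✓ → 320
acct=W63: ✗
acct=W14: ✓ → 345
acct=W71: ✓ → 167
acct=W56: ✗
acct=W59: ✓ → 188
acct=W45: ✓ → 230
acct=W17: ✓ → 268
balance_sum = 425 + 143 + 57 + 320 + 345 + 167 + 188 + 230 + 268 = 2143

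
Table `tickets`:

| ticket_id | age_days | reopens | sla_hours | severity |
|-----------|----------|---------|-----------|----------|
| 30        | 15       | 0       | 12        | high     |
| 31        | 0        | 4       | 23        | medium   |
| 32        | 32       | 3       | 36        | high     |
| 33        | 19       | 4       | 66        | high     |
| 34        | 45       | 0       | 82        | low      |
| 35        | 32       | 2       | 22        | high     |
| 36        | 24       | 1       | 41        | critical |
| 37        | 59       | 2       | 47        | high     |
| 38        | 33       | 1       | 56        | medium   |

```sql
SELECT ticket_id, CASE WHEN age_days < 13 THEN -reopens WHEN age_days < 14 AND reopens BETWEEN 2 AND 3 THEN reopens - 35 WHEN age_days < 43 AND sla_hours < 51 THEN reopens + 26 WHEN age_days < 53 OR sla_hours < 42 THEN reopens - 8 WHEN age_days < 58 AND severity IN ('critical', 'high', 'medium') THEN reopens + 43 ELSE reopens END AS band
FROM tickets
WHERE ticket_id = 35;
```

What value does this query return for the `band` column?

28

ticket_id = 35: age_days=32, reopens=2, sla_hours=22, severity=high.
age_days < 13 → false
age_days < 14 AND reopens BETWEEN 2 AND 3 → false
age_days < 43 AND sla_hours < 51 → true → 28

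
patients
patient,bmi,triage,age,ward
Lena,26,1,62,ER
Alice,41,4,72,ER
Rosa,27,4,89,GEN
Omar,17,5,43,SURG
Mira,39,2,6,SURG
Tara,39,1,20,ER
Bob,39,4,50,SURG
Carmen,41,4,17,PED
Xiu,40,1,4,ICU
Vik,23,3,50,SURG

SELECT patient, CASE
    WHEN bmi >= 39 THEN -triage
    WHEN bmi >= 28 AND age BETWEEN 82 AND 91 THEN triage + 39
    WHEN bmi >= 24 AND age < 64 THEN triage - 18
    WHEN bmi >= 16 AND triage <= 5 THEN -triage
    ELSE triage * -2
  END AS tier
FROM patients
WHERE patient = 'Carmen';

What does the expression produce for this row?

patient = Carmen: bmi=41, triage=4, age=17, ward=PED.
bmi >= 39 → true → -4

-4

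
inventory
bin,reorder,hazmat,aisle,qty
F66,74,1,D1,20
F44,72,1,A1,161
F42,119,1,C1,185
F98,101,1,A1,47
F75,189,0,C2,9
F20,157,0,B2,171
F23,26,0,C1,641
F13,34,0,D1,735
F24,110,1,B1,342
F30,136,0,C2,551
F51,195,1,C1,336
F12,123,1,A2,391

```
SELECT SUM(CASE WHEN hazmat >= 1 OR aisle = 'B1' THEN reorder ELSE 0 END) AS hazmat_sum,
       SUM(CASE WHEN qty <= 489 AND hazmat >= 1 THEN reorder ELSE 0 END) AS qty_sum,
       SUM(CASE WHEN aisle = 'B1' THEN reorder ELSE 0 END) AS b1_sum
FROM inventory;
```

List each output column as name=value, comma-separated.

[hazmat_sum: hazmat >= 1 OR aisle = 'B1']
bin=F66: ✓ → 74
bin=F44: ✓ → 72
bin=F42: ✓ → 119
bin=F98: ✓ → 101
bin=F75: ✗
bin=F20: ✗
bin=F23: ✗
bin=F13: ✗
bin=F24: ✓ → 110
bin=F30: ✗
bin=F51: ✓ → 195
bin=F12: ✓ → 123
hazmat_sum = 74 + 72 + 119 + 101 + 110 + 195 + 123 = 794
—
[qty_sum: qty <= 489 AND hazmat >= 1]
bin=F66: ✓ → 74
bin=F44: ✓ → 72
bin=F42: ✓ → 119
bin=F98: ✓ → 101
bin=F75: ✗
bin=F20: ✗
bin=F23: ✗
bin=F13: ✗
bin=F24: ✓ → 110
bin=F30: ✗
bin=F51: ✓ → 195
bin=F12: ✓ → 123
qty_sum = 74 + 72 + 119 + 101 + 110 + 195 + 123 = 794
—
[b1_sum: aisle = 'B1']
bin=F66: ✗
bin=F44: ✗
bin=F42: ✗
bin=F98: ✗
bin=F75: ✗
bin=F20: ✗
bin=F23: ✗
bin=F13: ✗
bin=F24: ✓ → 110
bin=F30: ✗
bin=F51: ✗
bin=F12: ✗
b1_sum = 110

hazmat_sum=794, qty_sum=794, b1_sum=110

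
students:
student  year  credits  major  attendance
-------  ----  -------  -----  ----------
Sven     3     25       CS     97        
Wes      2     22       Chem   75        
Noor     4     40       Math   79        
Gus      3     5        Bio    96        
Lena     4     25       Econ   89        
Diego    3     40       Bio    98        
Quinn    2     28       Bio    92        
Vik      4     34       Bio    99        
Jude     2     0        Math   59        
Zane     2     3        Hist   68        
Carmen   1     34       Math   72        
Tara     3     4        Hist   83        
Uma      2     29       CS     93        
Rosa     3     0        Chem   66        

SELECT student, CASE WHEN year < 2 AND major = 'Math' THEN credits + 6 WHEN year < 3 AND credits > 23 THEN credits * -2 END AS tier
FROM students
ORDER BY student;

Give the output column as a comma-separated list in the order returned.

40, NULL, NULL, NULL, NULL, NULL, -56, NULL, NULL, NULL, -58, NULL, NULL, NULL

student=Carmen: year < 2 AND major = 'Math' → 40
student=Diego: (no match → NULL) → NULL
student=Gus: (no match → NULL) → NULL
student=Jude: (no match → NULL) → NULL
student=Lena: (no match → NULL) → NULL
student=Noor: (no match → NULL) → NULL
student=Quinn: year < 3 AND credits > 23 → -56
student=Rosa: (no match → NULL) → NULL
student=Sven: (no match → NULL) → NULL
student=Tara: (no match → NULL) → NULL
student=Uma: year < 3 AND credits > 23 → -58
student=Vik: (no match → NULL) → NULL
student=Wes: (no match → NULL) → NULL
student=Zane: (no match → NULL) → NULL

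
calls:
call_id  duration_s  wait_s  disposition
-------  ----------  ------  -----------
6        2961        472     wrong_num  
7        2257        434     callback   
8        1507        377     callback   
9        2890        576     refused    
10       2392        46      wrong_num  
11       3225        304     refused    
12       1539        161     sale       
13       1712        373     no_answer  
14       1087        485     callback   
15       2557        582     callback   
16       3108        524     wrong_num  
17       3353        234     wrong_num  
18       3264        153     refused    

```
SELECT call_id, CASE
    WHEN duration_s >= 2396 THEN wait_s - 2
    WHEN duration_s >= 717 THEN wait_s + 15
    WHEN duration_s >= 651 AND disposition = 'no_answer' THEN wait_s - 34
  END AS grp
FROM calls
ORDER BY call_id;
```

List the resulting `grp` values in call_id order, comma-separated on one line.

call_id=6: duration_s >= 2396 → 470
call_id=7: duration_s >= 717 → 449
call_id=8: duration_s >= 717 → 392
call_id=9: duration_s >= 2396 → 574
call_id=10: duration_s >= 717 → 61
call_id=11: duration_s >= 2396 → 302
call_id=12: duration_s >= 717 → 176
call_id=13: duration_s >= 717 → 388
call_id=14: duration_s >= 717 → 500
call_id=15: duration_s >= 2396 → 580
call_id=16: duration_s >= 2396 → 522
call_id=17: duration_s >= 2396 → 232
call_id=18: duration_s >= 2396 → 151

470, 449, 392, 574, 61, 302, 176, 388, 500, 580, 522, 232, 151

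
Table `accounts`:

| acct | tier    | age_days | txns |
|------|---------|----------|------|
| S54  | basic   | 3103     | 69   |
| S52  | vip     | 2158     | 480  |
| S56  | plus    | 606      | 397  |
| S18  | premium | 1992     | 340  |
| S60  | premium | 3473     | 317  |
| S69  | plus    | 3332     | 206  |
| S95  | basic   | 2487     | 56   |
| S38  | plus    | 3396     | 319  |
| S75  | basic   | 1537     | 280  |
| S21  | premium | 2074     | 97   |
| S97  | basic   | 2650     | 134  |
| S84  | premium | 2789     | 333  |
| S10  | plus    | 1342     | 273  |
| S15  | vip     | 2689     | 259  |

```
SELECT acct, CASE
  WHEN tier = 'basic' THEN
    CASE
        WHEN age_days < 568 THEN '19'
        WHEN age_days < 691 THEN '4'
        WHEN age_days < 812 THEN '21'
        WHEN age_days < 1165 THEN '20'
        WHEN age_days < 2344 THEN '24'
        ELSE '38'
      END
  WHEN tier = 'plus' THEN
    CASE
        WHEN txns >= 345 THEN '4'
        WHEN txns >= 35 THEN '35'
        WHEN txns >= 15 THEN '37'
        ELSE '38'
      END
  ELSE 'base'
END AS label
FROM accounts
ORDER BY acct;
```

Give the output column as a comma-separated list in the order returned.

35, base, base, base, 35, base, 38, 4, base, 35, 24, base, 38, 38

acct=S10: tier='plus' → inner[txns >= 35] → 35
acct=S15: tier='vip' → outer ELSE → base
acct=S18: tier='premium' → outer ELSE → base
acct=S21: tier='premium' → outer ELSE → base
acct=S38: tier='plus' → inner[txns >= 35] → 35
acct=S52: tier='vip' → outer ELSE → base
acct=S54: tier='basic' → inner[ELSE] → 38
acct=S56: tier='plus' → inner[txns >= 345] → 4
acct=S60: tier='premium' → outer ELSE → base
acct=S69: tier='plus' → inner[txns >= 35] → 35
acct=S75: tier='basic' → inner[age_days < 2344] → 24
acct=S84: tier='premium' → outer ELSE → base
acct=S95: tier='basic' → inner[ELSE] → 38
acct=S97: tier='basic' → inner[ELSE] → 38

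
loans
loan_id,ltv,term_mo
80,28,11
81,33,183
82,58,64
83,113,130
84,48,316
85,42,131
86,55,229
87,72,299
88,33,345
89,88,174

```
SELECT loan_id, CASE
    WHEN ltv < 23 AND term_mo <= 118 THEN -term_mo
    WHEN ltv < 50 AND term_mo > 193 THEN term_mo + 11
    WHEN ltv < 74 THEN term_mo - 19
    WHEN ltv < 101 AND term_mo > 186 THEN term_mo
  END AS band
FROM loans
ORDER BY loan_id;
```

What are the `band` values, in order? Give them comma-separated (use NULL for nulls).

-8, 164, 45, NULL, 327, 112, 210, 280, 356, NULL

loan_id=80: ltv < 74 → -8
loan_id=81: ltv < 74 → 164
loan_id=82: ltv < 74 → 45
loan_id=83: (no match → NULL) → NULL
loan_id=84: ltv < 50 AND term_mo > 193 → 327
loan_id=85: ltv < 74 → 112
loan_id=86: ltv < 74 → 210
loan_id=87: ltv < 74 → 280
loan_id=88: ltv < 50 AND term_mo > 193 → 356
loan_id=89: (no match → NULL) → NULL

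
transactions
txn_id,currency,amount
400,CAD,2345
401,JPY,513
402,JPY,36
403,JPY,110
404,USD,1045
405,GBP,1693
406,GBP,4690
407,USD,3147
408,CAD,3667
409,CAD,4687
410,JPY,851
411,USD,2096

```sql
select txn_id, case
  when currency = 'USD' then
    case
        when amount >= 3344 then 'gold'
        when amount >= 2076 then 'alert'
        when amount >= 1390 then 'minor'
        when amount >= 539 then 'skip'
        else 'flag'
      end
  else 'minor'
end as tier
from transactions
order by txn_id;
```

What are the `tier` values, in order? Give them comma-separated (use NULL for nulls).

txn_id=400: currency='CAD' → outer ELSE → minor
txn_id=401: currency='JPY' → outer ELSE → minor
txn_id=402: currency='JPY' → outer ELSE → minor
txn_id=403: currency='JPY' → outer ELSE → minor
txn_id=404: currency='USD' → inner[amount >= 539] → skip
txn_id=405: currency='GBP' → outer ELSE → minor
txn_id=406: currency='GBP' → outer ELSE → minor
txn_id=407: currency='USD' → inner[amount >= 2076] → alert
txn_id=408: currency='CAD' → outer ELSE → minor
txn_id=409: currency='CAD' → outer ELSE → minor
txn_id=410: currency='JPY' → outer ELSE → minor
txn_id=411: currency='USD' → inner[amount >= 2076] → alert

minor, minor, minor, minor, skip, minor, minor, alert, minor, minor, minor, alert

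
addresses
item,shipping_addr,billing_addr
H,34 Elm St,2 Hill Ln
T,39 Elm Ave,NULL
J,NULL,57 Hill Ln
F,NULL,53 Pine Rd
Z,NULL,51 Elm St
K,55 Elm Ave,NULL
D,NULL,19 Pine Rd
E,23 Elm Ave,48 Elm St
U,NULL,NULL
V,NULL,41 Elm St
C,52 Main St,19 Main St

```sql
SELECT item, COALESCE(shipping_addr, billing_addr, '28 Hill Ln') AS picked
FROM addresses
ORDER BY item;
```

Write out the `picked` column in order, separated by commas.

item=C: shipping_addr=52 Main St → 52 Main St
item=D: shipping_addr=NULL, billing_addr=19 Pine Rd → 19 Pine Rd
item=E: shipping_addr=23 Elm Ave → 23 Elm Ave
item=F: shipping_addr=NULL, billing_addr=53 Pine Rd → 53 Pine Rd
item=H: shipping_addr=34 Elm St → 34 Elm St
item=J: shipping_addr=NULL, billing_addr=57 Hill Ln → 57 Hill Ln
item=K: shipping_addr=55 Elm Ave → 55 Elm Ave
item=T: shipping_addr=39 Elm Ave → 39 Elm Ave
item=U: shipping_addr=NULL, billing_addr=NULL, → literal 28 Hill Ln → 28 Hill Ln
item=V: shipping_addr=NULL, billing_addr=41 Elm St → 41 Elm St
item=Z: shipping_addr=NULL, billing_addr=51 Elm St → 51 Elm St

52 Main St, 19 Pine Rd, 23 Elm Ave, 53 Pine Rd, 34 Elm St, 57 Hill Ln, 55 Elm Ave, 39 Elm Ave, 28 Hill Ln, 41 Elm St, 51 Elm St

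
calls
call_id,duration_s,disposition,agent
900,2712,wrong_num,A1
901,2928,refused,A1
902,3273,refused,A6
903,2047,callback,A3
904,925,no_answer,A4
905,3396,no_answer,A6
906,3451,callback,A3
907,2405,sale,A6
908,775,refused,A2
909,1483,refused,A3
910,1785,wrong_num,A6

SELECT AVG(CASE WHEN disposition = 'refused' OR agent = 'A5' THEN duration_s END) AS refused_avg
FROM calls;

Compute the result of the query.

2114.75

call_id=900: ✗
call_id=901: ✓ → 2928
call_id=902: ✓ → 3273
call_id=903: ✗
call_id=904: ✗
call_id=905: ✗
call_id=906: ✗
call_id=907: ✗
call_id=908: ✓ → 775
call_id=909: ✓ → 1483
call_id=910: ✗
refused_avg = (2928 + 3273 + 775 + 1483) / 4 = 2114.75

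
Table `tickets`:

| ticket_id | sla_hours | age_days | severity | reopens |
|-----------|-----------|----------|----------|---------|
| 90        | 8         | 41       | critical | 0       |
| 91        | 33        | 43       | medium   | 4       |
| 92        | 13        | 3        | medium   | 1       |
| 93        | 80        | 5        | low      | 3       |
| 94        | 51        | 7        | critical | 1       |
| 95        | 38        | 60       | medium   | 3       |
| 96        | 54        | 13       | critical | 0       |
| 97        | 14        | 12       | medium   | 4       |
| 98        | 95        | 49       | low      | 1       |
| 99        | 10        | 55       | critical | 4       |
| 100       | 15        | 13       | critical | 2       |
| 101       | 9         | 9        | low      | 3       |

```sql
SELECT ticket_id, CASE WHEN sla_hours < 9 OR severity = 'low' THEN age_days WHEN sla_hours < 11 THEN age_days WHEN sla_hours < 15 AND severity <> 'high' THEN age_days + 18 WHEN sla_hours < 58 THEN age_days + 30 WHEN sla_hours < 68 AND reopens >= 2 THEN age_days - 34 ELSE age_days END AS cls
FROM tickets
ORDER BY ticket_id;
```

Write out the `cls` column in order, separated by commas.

41, 73, 21, 5, 37, 90, 43, 30, 49, 55, 43, 9

ticket_id=90: sla_hours < 9 OR severity = 'low' → 41
ticket_id=91: sla_hours < 58 → 73
ticket_id=92: sla_hours < 15 AND severity <> 'high' → 21
ticket_id=93: sla_hours < 9 OR severity = 'low' → 5
ticket_id=94: sla_hours < 58 → 37
ticket_id=95: sla_hours < 58 → 90
ticket_id=96: sla_hours < 58 → 43
ticket_id=97: sla_hours < 15 AND severity <> 'high' → 30
ticket_id=98: sla_hours < 9 OR severity = 'low' → 49
ticket_id=99: sla_hours < 11 → 55
ticket_id=100: sla_hours < 58 → 43
ticket_id=101: sla_hours < 9 OR severity = 'low' → 9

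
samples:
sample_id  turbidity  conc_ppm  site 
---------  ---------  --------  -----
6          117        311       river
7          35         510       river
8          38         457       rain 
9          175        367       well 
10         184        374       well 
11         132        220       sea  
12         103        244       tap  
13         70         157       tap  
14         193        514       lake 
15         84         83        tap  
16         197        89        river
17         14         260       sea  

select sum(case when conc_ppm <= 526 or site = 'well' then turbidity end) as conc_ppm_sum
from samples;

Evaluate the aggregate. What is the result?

sample_id=6: ✓ → 117
sample_id=7: ✓ → 35
sample_id=8: ✓ → 38
sample_id=9: ✓ → 175
sample_id=10: ✓ → 184
sample_id=11: ✓ → 132
sample_id=12: ✓ → 103
sample_id=13: ✓ → 70
sample_id=14: ✓ → 193
sample_id=15: ✓ → 84
sample_id=16: ✓ → 197
sample_id=17: ✓ → 14
conc_ppm_sum = 117 + 35 + 38 + 175 + 184 + 132 + 103 + 70 + 193 + 84 + 197 + 14 = 1342

1342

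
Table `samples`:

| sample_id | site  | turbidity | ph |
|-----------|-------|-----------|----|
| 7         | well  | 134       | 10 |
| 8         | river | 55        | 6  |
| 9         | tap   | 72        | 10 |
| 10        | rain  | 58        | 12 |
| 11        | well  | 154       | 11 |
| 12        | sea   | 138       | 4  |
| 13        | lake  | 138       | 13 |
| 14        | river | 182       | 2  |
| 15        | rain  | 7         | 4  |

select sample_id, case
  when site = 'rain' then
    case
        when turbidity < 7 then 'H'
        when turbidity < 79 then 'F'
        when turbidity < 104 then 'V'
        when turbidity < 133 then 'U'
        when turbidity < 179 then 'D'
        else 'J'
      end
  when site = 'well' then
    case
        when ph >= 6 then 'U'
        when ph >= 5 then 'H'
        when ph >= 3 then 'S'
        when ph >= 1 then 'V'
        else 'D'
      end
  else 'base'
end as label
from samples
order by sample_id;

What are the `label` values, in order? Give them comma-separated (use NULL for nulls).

sample_id=7: site='well' → inner[ph >= 6] → U
sample_id=8: site='river' → outer ELSE → base
sample_id=9: site='tap' → outer ELSE → base
sample_id=10: site='rain' → inner[turbidity < 79] → F
sample_id=11: site='well' → inner[ph >= 6] → U
sample_id=12: site='sea' → outer ELSE → base
sample_id=13: site='lake' → outer ELSE → base
sample_id=14: site='river' → outer ELSE → base
sample_id=15: site='rain' → inner[turbidity < 79] → F

U, base, base, F, U, base, base, base, F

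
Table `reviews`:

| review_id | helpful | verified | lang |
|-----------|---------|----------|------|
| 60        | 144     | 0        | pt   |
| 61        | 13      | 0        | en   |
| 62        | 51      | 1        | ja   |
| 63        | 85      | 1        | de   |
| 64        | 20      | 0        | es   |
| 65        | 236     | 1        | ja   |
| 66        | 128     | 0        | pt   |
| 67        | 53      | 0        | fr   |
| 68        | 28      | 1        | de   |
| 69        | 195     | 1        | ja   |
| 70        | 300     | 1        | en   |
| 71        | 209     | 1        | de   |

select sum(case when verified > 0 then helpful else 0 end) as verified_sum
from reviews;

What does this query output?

1104

review_id=60: ✗
review_id=61: ✗
review_id=62: ✓ → 51
review_id=63: ✓ → 85
review_id=64: ✗
review_id=65: ✓ → 236
review_id=66: ✗
review_id=67: ✗
review_id=68: ✓ → 28
review_id=69: ✓ → 195
review_id=70: ✓ → 300
review_id=71: ✓ → 209
verified_sum = 51 + 85 + 236 + 28 + 195 + 300 + 209 = 1104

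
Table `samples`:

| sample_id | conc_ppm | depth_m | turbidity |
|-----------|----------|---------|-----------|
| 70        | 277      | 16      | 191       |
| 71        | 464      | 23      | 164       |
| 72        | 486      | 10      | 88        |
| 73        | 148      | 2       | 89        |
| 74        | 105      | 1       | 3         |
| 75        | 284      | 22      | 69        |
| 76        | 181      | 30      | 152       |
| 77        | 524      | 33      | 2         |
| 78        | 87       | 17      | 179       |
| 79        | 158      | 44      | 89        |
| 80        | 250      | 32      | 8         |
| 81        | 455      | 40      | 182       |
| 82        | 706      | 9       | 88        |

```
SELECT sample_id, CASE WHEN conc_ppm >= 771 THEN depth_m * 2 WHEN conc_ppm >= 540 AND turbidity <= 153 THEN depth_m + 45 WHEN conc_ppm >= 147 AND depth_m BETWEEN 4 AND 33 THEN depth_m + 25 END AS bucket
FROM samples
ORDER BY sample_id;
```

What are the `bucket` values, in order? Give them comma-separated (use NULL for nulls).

41, 48, 35, NULL, NULL, 47, 55, 58, NULL, NULL, 57, NULL, 54

sample_id=70: conc_ppm >= 147 AND depth_m BETWEEN 4 AND 33 → 41
sample_id=71: conc_ppm >= 147 AND depth_m BETWEEN 4 AND 33 → 48
sample_id=72: conc_ppm >= 147 AND depth_m BETWEEN 4 AND 33 → 35
sample_id=73: (no match → NULL) → NULL
sample_id=74: (no match → NULL) → NULL
sample_id=75: conc_ppm >= 147 AND depth_m BETWEEN 4 AND 33 → 47
sample_id=76: conc_ppm >= 147 AND depth_m BETWEEN 4 AND 33 → 55
sample_id=77: conc_ppm >= 147 AND depth_m BETWEEN 4 AND 33 → 58
sample_id=78: (no match → NULL) → NULL
sample_id=79: (no match → NULL) → NULL
sample_id=80: conc_ppm >= 147 AND depth_m BETWEEN 4 AND 33 → 57
sample_id=81: (no match → NULL) → NULL
sample_id=82: conc_ppm >= 540 AND turbidity <= 153 → 54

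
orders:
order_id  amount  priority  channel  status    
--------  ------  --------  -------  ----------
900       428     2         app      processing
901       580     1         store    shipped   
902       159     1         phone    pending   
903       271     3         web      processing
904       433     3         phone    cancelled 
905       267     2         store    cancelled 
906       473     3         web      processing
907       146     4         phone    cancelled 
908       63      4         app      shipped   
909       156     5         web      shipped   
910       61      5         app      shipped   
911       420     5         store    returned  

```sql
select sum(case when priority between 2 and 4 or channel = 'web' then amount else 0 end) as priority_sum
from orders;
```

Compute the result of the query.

order_id=900: ✓ → 428
order_id=901: ✗
order_id=902: ✗
order_id=903: ✓ → 271
order_id=904: ✓ → 433
order_id=905: ✓ → 267
order_id=906: ✓ → 473
order_id=907: ✓ → 146
order_id=908: ✓ → 63
order_id=909: ✓ → 156
order_id=910: ✗
order_id=911: ✗
priority_sum = 428 + 271 + 433 + 267 + 473 + 146 + 63 + 156 = 2237

2237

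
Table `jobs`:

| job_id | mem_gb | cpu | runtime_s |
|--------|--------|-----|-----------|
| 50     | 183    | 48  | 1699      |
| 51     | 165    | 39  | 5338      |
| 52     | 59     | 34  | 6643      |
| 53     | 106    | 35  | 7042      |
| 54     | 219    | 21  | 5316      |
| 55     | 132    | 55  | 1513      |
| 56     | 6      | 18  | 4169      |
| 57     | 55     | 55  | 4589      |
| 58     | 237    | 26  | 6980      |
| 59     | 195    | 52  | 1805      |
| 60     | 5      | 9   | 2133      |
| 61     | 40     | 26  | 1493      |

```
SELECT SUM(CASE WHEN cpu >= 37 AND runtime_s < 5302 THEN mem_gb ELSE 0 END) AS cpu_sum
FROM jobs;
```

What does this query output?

job_id=50: ✓ → 183
job_id=51: ✗
job_id=52: ✗
job_id=53: ✗
job_id=54: ✗
job_id=55: ✓ → 132
job_id=56: ✗
job_id=57: ✓ → 55
job_id=58: ✗
job_id=59: ✓ → 195
job_id=60: ✗
job_id=61: ✗
cpu_sum = 183 + 132 + 55 + 195 = 565

565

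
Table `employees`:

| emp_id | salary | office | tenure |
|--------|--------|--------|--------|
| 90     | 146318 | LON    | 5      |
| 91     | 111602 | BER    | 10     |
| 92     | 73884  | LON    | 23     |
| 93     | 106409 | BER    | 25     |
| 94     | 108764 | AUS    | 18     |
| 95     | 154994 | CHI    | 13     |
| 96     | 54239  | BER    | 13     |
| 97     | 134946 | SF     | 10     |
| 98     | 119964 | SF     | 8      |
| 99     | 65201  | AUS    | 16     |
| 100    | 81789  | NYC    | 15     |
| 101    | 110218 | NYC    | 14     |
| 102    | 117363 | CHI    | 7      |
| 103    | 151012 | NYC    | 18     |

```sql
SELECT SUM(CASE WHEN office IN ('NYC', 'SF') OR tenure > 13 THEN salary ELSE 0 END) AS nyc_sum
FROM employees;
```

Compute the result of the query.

emp_id=90: ✗
emp_id=91: ✗
emp_id=92: ✓ → 73884
emp_id=93: ✓ → 106409
emp_id=94: ✓ → 108764
emp_id=95: ✗
emp_id=96: ✗
emp_id=97: ✓ → 134946
emp_id=98: ✓ → 119964
emp_id=99: ✓ → 65201
emp_id=100: ✓ → 81789
emp_id=101: ✓ → 110218
emp_id=102: ✗
emp_id=103: ✓ → 151012
nyc_sum = 73884 + 106409 + 108764 + 134946 + 119964 + 65201 + 81789 + 110218 + 151012 = 952187

952187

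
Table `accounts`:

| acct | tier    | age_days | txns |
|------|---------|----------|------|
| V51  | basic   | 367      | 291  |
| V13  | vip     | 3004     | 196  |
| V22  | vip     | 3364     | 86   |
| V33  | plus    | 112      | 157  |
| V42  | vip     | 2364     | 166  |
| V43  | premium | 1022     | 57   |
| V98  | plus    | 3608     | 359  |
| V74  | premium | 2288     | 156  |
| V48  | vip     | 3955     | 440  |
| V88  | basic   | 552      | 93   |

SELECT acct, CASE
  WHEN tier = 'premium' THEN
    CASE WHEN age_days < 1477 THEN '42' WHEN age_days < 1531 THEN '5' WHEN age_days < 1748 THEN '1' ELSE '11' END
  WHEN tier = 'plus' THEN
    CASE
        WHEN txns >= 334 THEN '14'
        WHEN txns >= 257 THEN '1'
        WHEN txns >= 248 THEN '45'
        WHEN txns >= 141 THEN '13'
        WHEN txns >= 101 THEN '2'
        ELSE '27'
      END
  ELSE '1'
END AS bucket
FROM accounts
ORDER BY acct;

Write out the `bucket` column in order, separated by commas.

1, 1, 13, 1, 42, 1, 1, 11, 1, 14

acct=V13: tier='vip' → outer ELSE → 1
acct=V22: tier='vip' → outer ELSE → 1
acct=V33: tier='plus' → inner[txns >= 141] → 13
acct=V42: tier='vip' → outer ELSE → 1
acct=V43: tier='premium' → inner[age_days < 1477] → 42
acct=V48: tier='vip' → outer ELSE → 1
acct=V51: tier='basic' → outer ELSE → 1
acct=V74: tier='premium' → inner[ELSE] → 11
acct=V88: tier='basic' → outer ELSE → 1
acct=V98: tier='plus' → inner[txns >= 334] → 14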